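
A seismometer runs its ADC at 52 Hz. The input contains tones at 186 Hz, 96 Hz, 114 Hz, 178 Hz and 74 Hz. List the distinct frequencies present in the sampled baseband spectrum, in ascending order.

8 Hz, 10 Hz, 22 Hz

fs/2 = 26 Hz.
186 Hz mod fs = 30 Hz.
30 Hz > fs/2 = 26 Hz, folds to fs − 30 Hz = 22 Hz.
96 Hz mod fs = 44 Hz.
44 Hz > fs/2 = 26 Hz, folds to fs − 44 Hz = 8 Hz.
114 Hz mod fs = 10 Hz.
10 Hz ≤ fs/2 = 26 Hz, appears at 10 Hz.
178 Hz mod fs = 22 Hz.
22 Hz ≤ fs/2 = 26 Hz, appears at 22 Hz.
74 Hz mod fs = 22 Hz.
22 Hz ≤ fs/2 = 26 Hz, appears at 22 Hz.
Distinct values: {8 Hz, 10 Hz, 22 Hz}.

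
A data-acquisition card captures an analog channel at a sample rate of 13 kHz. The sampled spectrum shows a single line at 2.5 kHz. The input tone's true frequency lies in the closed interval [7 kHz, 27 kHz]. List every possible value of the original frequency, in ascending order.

Frequencies that alias to 2.5 kHz are k·fs ± 2.5 kHz for integer k ≥ 0.
k=0: 2.5 kHz.
k=1: 10.5 kHz, 15.5 kHz.
k=2: 23.5 kHz, 28.5 kHz.
k=3: 36.5 kHz, 41.5 kHz.
Within [7 kHz, 27 kHz]: 10.5 kHz, 15.5 kHz, 23.5 kHz.

10.5 kHz, 15.5 kHz, 23.5 kHz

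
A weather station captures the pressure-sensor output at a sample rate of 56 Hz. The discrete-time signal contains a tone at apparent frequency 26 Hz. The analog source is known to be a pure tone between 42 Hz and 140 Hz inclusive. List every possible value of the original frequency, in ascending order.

Frequencies that alias to 26 Hz are k·fs ± 26 Hz for integer k ≥ 0.
k=0: 26 Hz.
k=1: 30 Hz, 82 Hz.
k=2: 86 Hz, 138 Hz.
k=3: 142 Hz, 194 Hz.
Within [42 Hz, 140 Hz]: 82 Hz, 86 Hz, 138 Hz.

82 Hz, 86 Hz, 138 Hz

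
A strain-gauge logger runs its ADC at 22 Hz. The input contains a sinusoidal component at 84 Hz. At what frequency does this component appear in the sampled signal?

84 Hz mod fs = 18 Hz.
18 Hz > fs/2 = 11 Hz, folds to fs − 18 Hz = 4 Hz.

4 Hz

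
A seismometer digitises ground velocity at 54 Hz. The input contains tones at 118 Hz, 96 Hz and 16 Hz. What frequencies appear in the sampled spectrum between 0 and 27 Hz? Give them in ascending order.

10 Hz, 12 Hz, 16 Hz

fs/2 = 27 Hz.
118 Hz mod fs = 10 Hz.
10 Hz ≤ fs/2 = 27 Hz, appears at 10 Hz.
96 Hz mod fs = 42 Hz.
42 Hz > fs/2 = 27 Hz, folds to fs − 42 Hz = 12 Hz.
16 Hz ≤ fs/2 = 27 Hz, passes unchanged.
Distinct values: {10 Hz, 12 Hz, 16 Hz}.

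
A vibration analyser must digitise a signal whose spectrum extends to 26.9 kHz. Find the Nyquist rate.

Nyquist rate = 2 × 26.9 kHz = 53.8 kHz.

53.8 kHz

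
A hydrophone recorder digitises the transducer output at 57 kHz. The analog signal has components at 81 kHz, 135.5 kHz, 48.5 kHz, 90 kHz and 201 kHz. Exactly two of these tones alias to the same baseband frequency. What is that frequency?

24 kHz

fs/2 = 28.5 kHz.
81 kHz mod fs = 24 kHz.
24 kHz ≤ fs/2 = 28.5 kHz, appears at 24 kHz.
135.5 kHz mod fs = 21.5 kHz.
21.5 kHz ≤ fs/2 = 28.5 kHz, appears at 21.5 kHz.
48.5 kHz > fs/2 = 28.5 kHz, folds to fs − 48.5 kHz = 8.5 kHz.
90 kHz mod fs = 33 kHz.
33 kHz > fs/2 = 28.5 kHz, folds to fs − 33 kHz = 24 kHz.
201 kHz mod fs = 30 kHz.
30 kHz > fs/2 = 28.5 kHz, folds to fs − 30 kHz = 27 kHz.
81 kHz and 90 kHz both map to 24 kHz.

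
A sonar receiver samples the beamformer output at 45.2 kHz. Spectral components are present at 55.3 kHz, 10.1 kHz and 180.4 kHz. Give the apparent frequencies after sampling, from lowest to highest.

fs/2 = 22.6 kHz.
55.3 kHz mod fs = 10.1 kHz.
10.1 kHz ≤ fs/2 = 22.6 kHz, appears at 10.1 kHz.
10.1 kHz ≤ fs/2 = 22.6 kHz, passes unchanged.
180.4 kHz mod fs = 44.8 kHz.
44.8 kHz > fs/2 = 22.6 kHz, folds to fs − 44.8 kHz = 0.4 kHz.
Distinct values: {0.4 kHz, 10.1 kHz}.

0.4 kHz, 10.1 kHz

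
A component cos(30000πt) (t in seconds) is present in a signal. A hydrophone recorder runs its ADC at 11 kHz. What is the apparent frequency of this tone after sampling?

ω = 30000π rad/s → f = ω/(2π) = 15000 Hz = 15 kHz.
15 kHz mod fs = 4 kHz.
4 kHz ≤ fs/2 = 5.5 kHz, appears at 4 kHz.

4 kHz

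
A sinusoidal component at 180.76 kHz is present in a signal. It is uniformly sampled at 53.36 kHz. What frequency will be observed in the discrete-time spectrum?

180.76 kHz mod fs = 20.68 kHz.
20.68 kHz ≤ fs/2 = 26.68 kHz, appears at 20.68 kHz.

20.68 kHz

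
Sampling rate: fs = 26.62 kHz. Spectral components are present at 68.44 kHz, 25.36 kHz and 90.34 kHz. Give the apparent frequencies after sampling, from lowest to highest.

1.26 kHz, 10.48 kHz, 11.42 kHz

fs/2 = 13.31 kHz.
68.44 kHz mod fs = 15.2 kHz.
15.2 kHz > fs/2 = 13.31 kHz, folds to fs − 15.2 kHz = 11.42 kHz.
25.36 kHz > fs/2 = 13.31 kHz, folds to fs − 25.36 kHz = 1.26 kHz.
90.34 kHz mod fs = 10.48 kHz.
10.48 kHz ≤ fs/2 = 13.31 kHz, appears at 10.48 kHz.
Distinct values: {1.26 kHz, 10.48 kHz, 11.42 kHz}.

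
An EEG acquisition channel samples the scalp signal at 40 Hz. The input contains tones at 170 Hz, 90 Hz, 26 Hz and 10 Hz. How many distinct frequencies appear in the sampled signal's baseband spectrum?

fs/2 = 20 Hz.
170 Hz mod fs = 10 Hz.
10 Hz ≤ fs/2 = 20 Hz, appears at 10 Hz.
90 Hz mod fs = 10 Hz.
10 Hz ≤ fs/2 = 20 Hz, appears at 10 Hz.
26 Hz > fs/2 = 20 Hz, folds to fs − 26 Hz = 14 Hz.
10 Hz ≤ fs/2 = 20 Hz, passes unchanged.
Distinct values: {10 Hz, 14 Hz} → 2.

2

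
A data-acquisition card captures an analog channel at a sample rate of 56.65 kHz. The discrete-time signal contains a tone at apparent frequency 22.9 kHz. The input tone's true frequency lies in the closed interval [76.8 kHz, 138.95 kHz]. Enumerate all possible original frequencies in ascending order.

Frequencies that alias to 22.9 kHz are k·fs ± 22.9 kHz for integer k ≥ 0.
k=0: 22.9 kHz.
k=1: 33.75 kHz, 79.55 kHz.
k=2: 90.4 kHz, 136.2 kHz.
k=3: 147.05 kHz, 192.85 kHz.
Within [76.8 kHz, 138.95 kHz]: 79.55 kHz, 90.4 kHz, 136.2 kHz.

79.55 kHz, 90.4 kHz, 136.2 kHz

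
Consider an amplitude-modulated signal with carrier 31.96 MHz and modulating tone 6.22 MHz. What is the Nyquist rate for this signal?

AM sidebands sit at fc ± fm = 25.74 MHz and 38.18 MHz.
Highest-frequency component: 38.18 MHz.
Nyquist rate = 2 × 38.18 MHz = 76.36 MHz.

76.36 MHz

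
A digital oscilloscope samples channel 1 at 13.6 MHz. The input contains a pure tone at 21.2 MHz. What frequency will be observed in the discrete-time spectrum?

6 MHz

21.2 MHz mod fs = 7.6 MHz.
7.6 MHz > fs/2 = 6.8 MHz, folds to fs − 7.6 MHz = 6 MHz.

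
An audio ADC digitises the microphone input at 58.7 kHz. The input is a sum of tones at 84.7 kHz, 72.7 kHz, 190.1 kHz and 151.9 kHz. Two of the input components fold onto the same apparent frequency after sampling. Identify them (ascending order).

fs/2 = 29.35 kHz.
84.7 kHz mod fs = 26 kHz.
26 kHz ≤ fs/2 = 29.35 kHz, appears at 26 kHz.
72.7 kHz mod fs = 14 kHz.
14 kHz ≤ fs/2 = 29.35 kHz, appears at 14 kHz.
190.1 kHz mod fs = 14 kHz.
14 kHz ≤ fs/2 = 29.35 kHz, appears at 14 kHz.
151.9 kHz mod fs = 34.5 kHz.
34.5 kHz > fs/2 = 29.35 kHz, folds to fs − 34.5 kHz = 24.2 kHz.
72.7 kHz and 190.1 kHz both map to 14 kHz.

72.7 kHz, 190.1 kHz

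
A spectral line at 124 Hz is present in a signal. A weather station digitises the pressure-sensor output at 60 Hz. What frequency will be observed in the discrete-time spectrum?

124 Hz mod fs = 4 Hz.
4 Hz ≤ fs/2 = 30 Hz, appears at 4 Hz.

4 Hz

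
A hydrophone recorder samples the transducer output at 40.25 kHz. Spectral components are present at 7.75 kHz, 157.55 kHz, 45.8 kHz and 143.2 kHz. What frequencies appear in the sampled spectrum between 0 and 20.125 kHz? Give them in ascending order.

3.45 kHz, 5.55 kHz, 7.75 kHz, 17.8 kHz

fs/2 = 20.125 kHz.
7.75 kHz ≤ fs/2 = 20.125 kHz, passes unchanged.
157.55 kHz mod fs = 36.8 kHz.
36.8 kHz > fs/2 = 20.125 kHz, folds to fs − 36.8 kHz = 3.45 kHz.
45.8 kHz mod fs = 5.55 kHz.
5.55 kHz ≤ fs/2 = 20.125 kHz, appears at 5.55 kHz.
143.2 kHz mod fs = 22.45 kHz.
22.45 kHz > fs/2 = 20.125 kHz, folds to fs − 22.45 kHz = 17.8 kHz.
Distinct values: {3.45 kHz, 5.55 kHz, 7.75 kHz, 17.8 kHz}.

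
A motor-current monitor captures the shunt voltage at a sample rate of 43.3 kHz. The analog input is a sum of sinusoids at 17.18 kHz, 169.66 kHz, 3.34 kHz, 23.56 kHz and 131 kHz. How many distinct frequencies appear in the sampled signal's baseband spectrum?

fs/2 = 21.65 kHz.
17.18 kHz ≤ fs/2 = 21.65 kHz, passes unchanged.
169.66 kHz mod fs = 39.76 kHz.
39.76 kHz > fs/2 = 21.65 kHz, folds to fs − 39.76 kHz = 3.54 kHz.
3.34 kHz ≤ fs/2 = 21.65 kHz, passes unchanged.
23.56 kHz > fs/2 = 21.65 kHz, folds to fs − 23.56 kHz = 19.74 kHz.
131 kHz mod fs = 1.1 kHz.
1.1 kHz ≤ fs/2 = 21.65 kHz, appears at 1.1 kHz.
Distinct values: {1.1 kHz, 3.34 kHz, 3.54 kHz, 17.18 kHz, 19.74 kHz} → 5.

5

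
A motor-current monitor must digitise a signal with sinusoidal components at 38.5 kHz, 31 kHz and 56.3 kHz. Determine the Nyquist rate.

112.6 kHz

Highest-frequency component: 56.3 kHz.
Nyquist rate = 2 × 56.3 kHz = 112.6 kHz.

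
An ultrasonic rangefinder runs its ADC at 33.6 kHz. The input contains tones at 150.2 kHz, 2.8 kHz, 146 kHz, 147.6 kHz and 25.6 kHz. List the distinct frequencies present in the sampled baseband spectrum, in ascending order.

fs/2 = 16.8 kHz.
150.2 kHz mod fs = 15.8 kHz.
15.8 kHz ≤ fs/2 = 16.8 kHz, appears at 15.8 kHz.
2.8 kHz ≤ fs/2 = 16.8 kHz, passes unchanged.
146 kHz mod fs = 11.6 kHz.
11.6 kHz ≤ fs/2 = 16.8 kHz, appears at 11.6 kHz.
147.6 kHz mod fs = 13.2 kHz.
13.2 kHz ≤ fs/2 = 16.8 kHz, appears at 13.2 kHz.
25.6 kHz > fs/2 = 16.8 kHz, folds to fs − 25.6 kHz = 8 kHz.
Distinct values: {2.8 kHz, 8 kHz, 11.6 kHz, 13.2 kHz, 15.8 kHz}.

2.8 kHz, 8 kHz, 11.6 kHz, 13.2 kHz, 15.8 kHz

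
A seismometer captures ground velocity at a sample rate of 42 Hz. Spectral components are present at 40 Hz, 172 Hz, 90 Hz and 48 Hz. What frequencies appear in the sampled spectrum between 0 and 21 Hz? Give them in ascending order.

2 Hz, 4 Hz, 6 Hz

fs/2 = 21 Hz.
40 Hz > fs/2 = 21 Hz, folds to fs − 40 Hz = 2 Hz.
172 Hz mod fs = 4 Hz.
4 Hz ≤ fs/2 = 21 Hz, appears at 4 Hz.
90 Hz mod fs = 6 Hz.
6 Hz ≤ fs/2 = 21 Hz, appears at 6 Hz.
48 Hz mod fs = 6 Hz.
6 Hz ≤ fs/2 = 21 Hz, appears at 6 Hz.
Distinct values: {2 Hz, 4 Hz, 6 Hz}.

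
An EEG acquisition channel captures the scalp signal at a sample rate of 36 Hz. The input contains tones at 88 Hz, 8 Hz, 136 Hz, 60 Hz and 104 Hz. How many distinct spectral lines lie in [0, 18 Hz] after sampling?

4

fs/2 = 18 Hz.
88 Hz mod fs = 16 Hz.
16 Hz ≤ fs/2 = 18 Hz, appears at 16 Hz.
8 Hz ≤ fs/2 = 18 Hz, passes unchanged.
136 Hz mod fs = 28 Hz.
28 Hz > fs/2 = 18 Hz, folds to fs − 28 Hz = 8 Hz.
60 Hz mod fs = 24 Hz.
24 Hz > fs/2 = 18 Hz, folds to fs − 24 Hz = 12 Hz.
104 Hz mod fs = 32 Hz.
32 Hz > fs/2 = 18 Hz, folds to fs − 32 Hz = 4 Hz.
Distinct values: {4 Hz, 8 Hz, 12 Hz, 16 Hz} → 4.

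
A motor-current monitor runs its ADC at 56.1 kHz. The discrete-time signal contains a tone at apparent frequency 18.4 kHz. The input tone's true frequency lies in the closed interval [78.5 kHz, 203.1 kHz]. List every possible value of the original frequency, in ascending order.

93.8 kHz, 130.6 kHz, 149.9 kHz, 186.7 kHz

Frequencies that alias to 18.4 kHz are k·fs ± 18.4 kHz for integer k ≥ 0.
k=0: 18.4 kHz.
k=1: 37.7 kHz, 74.5 kHz.
k=2: 93.8 kHz, 130.6 kHz.
k=3: 149.9 kHz, 186.7 kHz.
k=4: 206 kHz, 242.8 kHz.
Within [78.5 kHz, 203.1 kHz]: 93.8 kHz, 130.6 kHz, 149.9 kHz, 186.7 kHz.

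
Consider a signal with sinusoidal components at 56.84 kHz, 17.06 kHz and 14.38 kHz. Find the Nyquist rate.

113.68 kHz

Highest-frequency component: 56.84 kHz.
Nyquist rate = 2 × 56.84 kHz = 113.68 kHz.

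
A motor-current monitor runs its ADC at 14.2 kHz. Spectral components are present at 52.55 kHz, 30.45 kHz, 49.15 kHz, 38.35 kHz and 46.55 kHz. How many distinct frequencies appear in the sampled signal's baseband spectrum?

fs/2 = 7.1 kHz.
52.55 kHz mod fs = 9.95 kHz.
9.95 kHz > fs/2 = 7.1 kHz, folds to fs − 9.95 kHz = 4.25 kHz.
30.45 kHz mod fs = 2.05 kHz.
2.05 kHz ≤ fs/2 = 7.1 kHz, appears at 2.05 kHz.
49.15 kHz mod fs = 6.55 kHz.
6.55 kHz ≤ fs/2 = 7.1 kHz, appears at 6.55 kHz.
38.35 kHz mod fs = 9.95 kHz.
9.95 kHz > fs/2 = 7.1 kHz, folds to fs − 9.95 kHz = 4.25 kHz.
46.55 kHz mod fs = 3.95 kHz.
3.95 kHz ≤ fs/2 = 7.1 kHz, appears at 3.95 kHz.
Distinct values: {2.05 kHz, 3.95 kHz, 4.25 kHz, 6.55 kHz} → 4.

4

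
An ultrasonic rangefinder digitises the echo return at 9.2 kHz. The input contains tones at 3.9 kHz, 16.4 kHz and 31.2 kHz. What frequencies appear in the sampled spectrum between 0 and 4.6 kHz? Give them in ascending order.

fs/2 = 4.6 kHz.
3.9 kHz ≤ fs/2 = 4.6 kHz, passes unchanged.
16.4 kHz mod fs = 7.2 kHz.
7.2 kHz > fs/2 = 4.6 kHz, folds to fs − 7.2 kHz = 2 kHz.
31.2 kHz mod fs = 3.6 kHz.
3.6 kHz ≤ fs/2 = 4.6 kHz, appears at 3.6 kHz.
Distinct values: {2 kHz, 3.6 kHz, 3.9 kHz}.

2 kHz, 3.6 kHz, 3.9 kHz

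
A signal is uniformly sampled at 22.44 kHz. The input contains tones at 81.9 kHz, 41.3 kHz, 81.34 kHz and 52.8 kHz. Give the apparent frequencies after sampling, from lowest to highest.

fs/2 = 11.22 kHz.
81.9 kHz mod fs = 14.58 kHz.
14.58 kHz > fs/2 = 11.22 kHz, folds to fs − 14.58 kHz = 7.86 kHz.
41.3 kHz mod fs = 18.86 kHz.
18.86 kHz > fs/2 = 11.22 kHz, folds to fs − 18.86 kHz = 3.58 kHz.
81.34 kHz mod fs = 14.02 kHz.
14.02 kHz > fs/2 = 11.22 kHz, folds to fs − 14.02 kHz = 8.42 kHz.
52.8 kHz mod fs = 7.92 kHz.
7.92 kHz ≤ fs/2 = 11.22 kHz, appears at 7.92 kHz.
Distinct values: {3.58 kHz, 7.86 kHz, 7.92 kHz, 8.42 kHz}.

3.58 kHz, 7.86 kHz, 7.92 kHz, 8.42 kHz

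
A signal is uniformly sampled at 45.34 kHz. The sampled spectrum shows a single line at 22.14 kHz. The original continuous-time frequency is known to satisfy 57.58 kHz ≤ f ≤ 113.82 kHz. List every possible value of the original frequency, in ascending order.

67.48 kHz, 68.54 kHz, 112.82 kHz

Frequencies that alias to 22.14 kHz are k·fs ± 22.14 kHz for integer k ≥ 0.
k=0: 22.14 kHz.
k=1: 23.2 kHz, 67.48 kHz.
k=2: 68.54 kHz, 112.82 kHz.
k=3: 113.88 kHz, 158.16 kHz.
Within [57.58 kHz, 113.82 kHz]: 67.48 kHz, 68.54 kHz, 112.82 kHz.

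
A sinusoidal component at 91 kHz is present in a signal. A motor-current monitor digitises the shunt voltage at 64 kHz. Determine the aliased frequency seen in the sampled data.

91 kHz mod fs = 27 kHz.
27 kHz ≤ fs/2 = 32 kHz, appears at 27 kHz.

27 kHz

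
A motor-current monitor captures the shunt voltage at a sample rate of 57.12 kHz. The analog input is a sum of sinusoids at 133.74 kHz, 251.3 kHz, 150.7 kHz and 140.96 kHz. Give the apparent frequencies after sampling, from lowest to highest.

19.5 kHz, 20.66 kHz, 22.82 kHz, 26.72 kHz

fs/2 = 28.56 kHz.
133.74 kHz mod fs = 19.5 kHz.
19.5 kHz ≤ fs/2 = 28.56 kHz, appears at 19.5 kHz.
251.3 kHz mod fs = 22.82 kHz.
22.82 kHz ≤ fs/2 = 28.56 kHz, appears at 22.82 kHz.
150.7 kHz mod fs = 36.46 kHz.
36.46 kHz > fs/2 = 28.56 kHz, folds to fs − 36.46 kHz = 20.66 kHz.
140.96 kHz mod fs = 26.72 kHz.
26.72 kHz ≤ fs/2 = 28.56 kHz, appears at 26.72 kHz.
Distinct values: {19.5 kHz, 20.66 kHz, 22.82 kHz, 26.72 kHz}.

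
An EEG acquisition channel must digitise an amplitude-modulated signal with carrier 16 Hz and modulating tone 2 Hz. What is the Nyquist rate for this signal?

36 Hz

AM sidebands sit at fc ± fm = 14 Hz and 18 Hz.
Highest-frequency component: 18 Hz.
Nyquist rate = 2 × 18 Hz = 36 Hz.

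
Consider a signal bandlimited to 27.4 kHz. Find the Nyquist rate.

Nyquist rate = 2 × 27.4 kHz = 54.8 kHz.

54.8 kHz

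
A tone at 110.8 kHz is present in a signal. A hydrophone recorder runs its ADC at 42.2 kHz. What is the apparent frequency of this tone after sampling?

110.8 kHz mod fs = 26.4 kHz.
26.4 kHz > fs/2 = 21.1 kHz, folds to fs − 26.4 kHz = 15.8 kHz.

15.8 kHz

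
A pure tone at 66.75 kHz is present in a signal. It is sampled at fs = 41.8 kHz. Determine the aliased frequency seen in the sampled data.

16.85 kHz

66.75 kHz mod fs = 24.95 kHz.
24.95 kHz > fs/2 = 20.9 kHz, folds to fs − 24.95 kHz = 16.85 kHz.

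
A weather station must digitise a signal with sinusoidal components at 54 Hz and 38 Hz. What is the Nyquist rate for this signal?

108 Hz

Highest-frequency component: 54 Hz.
Nyquist rate = 2 × 54 Hz = 108 Hz.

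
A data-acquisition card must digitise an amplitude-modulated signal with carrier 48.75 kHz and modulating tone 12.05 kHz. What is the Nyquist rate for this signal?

AM sidebands sit at fc ± fm = 36.7 kHz and 60.8 kHz.
Highest-frequency component: 60.8 kHz.
Nyquist rate = 2 × 60.8 kHz = 121.6 kHz.

121.6 kHz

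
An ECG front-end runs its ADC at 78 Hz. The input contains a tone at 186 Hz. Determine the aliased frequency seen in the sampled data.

186 Hz mod fs = 30 Hz.
30 Hz ≤ fs/2 = 39 Hz, appears at 30 Hz.

30 Hz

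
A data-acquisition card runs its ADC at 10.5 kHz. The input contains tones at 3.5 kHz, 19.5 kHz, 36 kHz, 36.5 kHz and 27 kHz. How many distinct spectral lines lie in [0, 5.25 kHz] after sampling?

fs/2 = 5.25 kHz.
3.5 kHz ≤ fs/2 = 5.25 kHz, passes unchanged.
19.5 kHz mod fs = 9 kHz.
9 kHz > fs/2 = 5.25 kHz, folds to fs − 9 kHz = 1.5 kHz.
36 kHz mod fs = 4.5 kHz.
4.5 kHz ≤ fs/2 = 5.25 kHz, appears at 4.5 kHz.
36.5 kHz mod fs = 5 kHz.
5 kHz ≤ fs/2 = 5.25 kHz, appears at 5 kHz.
27 kHz mod fs = 6 kHz.
6 kHz > fs/2 = 5.25 kHz, folds to fs − 6 kHz = 4.5 kHz.
Distinct values: {1.5 kHz, 3.5 kHz, 4.5 kHz, 5 kHz} → 4.

4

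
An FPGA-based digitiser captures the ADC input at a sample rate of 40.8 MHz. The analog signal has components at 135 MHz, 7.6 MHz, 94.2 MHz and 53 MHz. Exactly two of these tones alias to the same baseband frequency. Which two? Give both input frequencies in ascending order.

fs/2 = 20.4 MHz.
135 MHz mod fs = 12.6 MHz.
12.6 MHz ≤ fs/2 = 20.4 MHz, appears at 12.6 MHz.
7.6 MHz ≤ fs/2 = 20.4 MHz, passes unchanged.
94.2 MHz mod fs = 12.6 MHz.
12.6 MHz ≤ fs/2 = 20.4 MHz, appears at 12.6 MHz.
53 MHz mod fs = 12.2 MHz.
12.2 MHz ≤ fs/2 = 20.4 MHz, appears at 12.2 MHz.
94.2 MHz and 135 MHz both map to 12.6 MHz.

94.2 MHz, 135 MHz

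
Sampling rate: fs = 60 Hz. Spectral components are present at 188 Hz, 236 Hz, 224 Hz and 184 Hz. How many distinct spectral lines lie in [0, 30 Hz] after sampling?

3

fs/2 = 30 Hz.
188 Hz mod fs = 8 Hz.
8 Hz ≤ fs/2 = 30 Hz, appears at 8 Hz.
236 Hz mod fs = 56 Hz.
56 Hz > fs/2 = 30 Hz, folds to fs − 56 Hz = 4 Hz.
224 Hz mod fs = 44 Hz.
44 Hz > fs/2 = 30 Hz, folds to fs − 44 Hz = 16 Hz.
184 Hz mod fs = 4 Hz.
4 Hz ≤ fs/2 = 30 Hz, appears at 4 Hz.
Distinct values: {4 Hz, 8 Hz, 16 Hz} → 3.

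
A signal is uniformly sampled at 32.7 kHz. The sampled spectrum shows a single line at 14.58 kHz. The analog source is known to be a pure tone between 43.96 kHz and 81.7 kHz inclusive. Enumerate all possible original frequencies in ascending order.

47.28 kHz, 50.82 kHz, 79.98 kHz

Frequencies that alias to 14.58 kHz are k·fs ± 14.58 kHz for integer k ≥ 0.
k=0: 14.58 kHz.
k=1: 18.12 kHz, 47.28 kHz.
k=2: 50.82 kHz, 79.98 kHz.
k=3: 83.52 kHz, 112.68 kHz.
Within [43.96 kHz, 81.7 kHz]: 47.28 kHz, 50.82 kHz, 79.98 kHz.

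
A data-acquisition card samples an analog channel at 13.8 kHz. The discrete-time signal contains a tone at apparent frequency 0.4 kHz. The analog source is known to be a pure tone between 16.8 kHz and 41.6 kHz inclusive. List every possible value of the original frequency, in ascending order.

27.2 kHz, 28 kHz, 41 kHz

Frequencies that alias to 0.4 kHz are k·fs ± 0.4 kHz for integer k ≥ 0.
k=0: 0.4 kHz.
k=1: 13.4 kHz, 14.2 kHz.
k=2: 27.2 kHz, 28 kHz.
k=3: 41 kHz, 41.8 kHz.
k=4: 54.8 kHz, 55.6 kHz.
Within [16.8 kHz, 41.6 kHz]: 27.2 kHz, 28 kHz, 41 kHz.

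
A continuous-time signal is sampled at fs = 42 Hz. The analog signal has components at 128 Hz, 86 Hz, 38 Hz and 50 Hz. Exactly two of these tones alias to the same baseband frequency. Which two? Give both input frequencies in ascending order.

86 Hz, 128 Hz

fs/2 = 21 Hz.
128 Hz mod fs = 2 Hz.
2 Hz ≤ fs/2 = 21 Hz, appears at 2 Hz.
86 Hz mod fs = 2 Hz.
2 Hz ≤ fs/2 = 21 Hz, appears at 2 Hz.
38 Hz > fs/2 = 21 Hz, folds to fs − 38 Hz = 4 Hz.
50 Hz mod fs = 8 Hz.
8 Hz ≤ fs/2 = 21 Hz, appears at 8 Hz.
86 Hz and 128 Hz both map to 2 Hz.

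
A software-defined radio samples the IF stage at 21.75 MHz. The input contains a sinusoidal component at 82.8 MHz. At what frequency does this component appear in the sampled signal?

4.2 MHz

82.8 MHz mod fs = 17.55 MHz.
17.55 MHz > fs/2 = 10.875 MHz, folds to fs − 17.55 MHz = 4.2 MHz.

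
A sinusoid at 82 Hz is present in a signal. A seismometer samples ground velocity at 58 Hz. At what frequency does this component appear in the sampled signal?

24 Hz

82 Hz mod fs = 24 Hz.
24 Hz ≤ fs/2 = 29 Hz, appears at 24 Hz.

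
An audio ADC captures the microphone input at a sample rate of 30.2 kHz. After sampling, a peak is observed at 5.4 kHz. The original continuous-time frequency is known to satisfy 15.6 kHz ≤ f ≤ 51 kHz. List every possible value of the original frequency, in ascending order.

Frequencies that alias to 5.4 kHz are k·fs ± 5.4 kHz for integer k ≥ 0.
k=0: 5.4 kHz.
k=1: 24.8 kHz, 35.6 kHz.
k=2: 55 kHz, 65.8 kHz.
Within [15.6 kHz, 51 kHz]: 24.8 kHz, 35.6 kHz.

24.8 kHz, 35.6 kHz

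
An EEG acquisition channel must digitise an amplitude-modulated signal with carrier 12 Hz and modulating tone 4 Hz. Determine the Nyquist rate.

AM sidebands sit at fc ± fm = 8 Hz and 16 Hz.
Highest-frequency component: 16 Hz.
Nyquist rate = 2 × 16 Hz = 32 Hz.

32 Hz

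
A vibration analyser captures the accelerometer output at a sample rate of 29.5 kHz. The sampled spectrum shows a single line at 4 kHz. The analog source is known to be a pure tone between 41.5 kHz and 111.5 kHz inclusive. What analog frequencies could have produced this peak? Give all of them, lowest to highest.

Frequencies that alias to 4 kHz are k·fs ± 4 kHz for integer k ≥ 0.
k=0: 4 kHz.
k=1: 25.5 kHz, 33.5 kHz.
k=2: 55 kHz, 63 kHz.
k=3: 84.5 kHz, 92.5 kHz.
k=4: 114 kHz, 122 kHz.
Within [41.5 kHz, 111.5 kHz]: 55 kHz, 63 kHz, 84.5 kHz, 92.5 kHz.

55 kHz, 63 kHz, 84.5 kHz, 92.5 kHz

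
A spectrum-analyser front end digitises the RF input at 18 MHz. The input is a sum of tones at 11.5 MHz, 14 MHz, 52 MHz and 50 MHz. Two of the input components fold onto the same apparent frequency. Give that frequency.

fs/2 = 9 MHz.
11.5 MHz > fs/2 = 9 MHz, folds to fs − 11.5 MHz = 6.5 MHz.
14 MHz > fs/2 = 9 MHz, folds to fs − 14 MHz = 4 MHz.
52 MHz mod fs = 16 MHz.
16 MHz > fs/2 = 9 MHz, folds to fs − 16 MHz = 2 MHz.
50 MHz mod fs = 14 MHz.
14 MHz > fs/2 = 9 MHz, folds to fs − 14 MHz = 4 MHz.
14 MHz and 50 MHz both map to 4 MHz.

4 MHz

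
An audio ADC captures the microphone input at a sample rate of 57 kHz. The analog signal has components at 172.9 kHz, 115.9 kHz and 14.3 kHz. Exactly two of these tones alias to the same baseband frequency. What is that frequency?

fs/2 = 28.5 kHz.
172.9 kHz mod fs = 1.9 kHz.
1.9 kHz ≤ fs/2 = 28.5 kHz, appears at 1.9 kHz.
115.9 kHz mod fs = 1.9 kHz.
1.9 kHz ≤ fs/2 = 28.5 kHz, appears at 1.9 kHz.
14.3 kHz ≤ fs/2 = 28.5 kHz, passes unchanged.
115.9 kHz and 172.9 kHz both map to 1.9 kHz.

1.9 kHz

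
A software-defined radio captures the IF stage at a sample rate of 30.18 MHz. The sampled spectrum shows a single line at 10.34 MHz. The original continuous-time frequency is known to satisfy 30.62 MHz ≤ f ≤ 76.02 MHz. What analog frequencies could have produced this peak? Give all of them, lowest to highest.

Frequencies that alias to 10.34 MHz are k·fs ± 10.34 MHz for integer k ≥ 0.
k=0: 10.34 MHz.
k=1: 19.84 MHz, 40.52 MHz.
k=2: 50.02 MHz, 70.7 MHz.
k=3: 80.2 MHz, 100.88 MHz.
Within [30.62 MHz, 76.02 MHz]: 40.52 MHz, 50.02 MHz, 70.7 MHz.

40.52 MHz, 50.02 MHz, 70.7 MHz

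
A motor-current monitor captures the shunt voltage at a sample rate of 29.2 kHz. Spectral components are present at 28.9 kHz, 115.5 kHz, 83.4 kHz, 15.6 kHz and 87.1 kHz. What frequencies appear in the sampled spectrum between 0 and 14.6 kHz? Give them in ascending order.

fs/2 = 14.6 kHz.
28.9 kHz > fs/2 = 14.6 kHz, folds to fs − 28.9 kHz = 0.3 kHz.
115.5 kHz mod fs = 27.9 kHz.
27.9 kHz > fs/2 = 14.6 kHz, folds to fs − 27.9 kHz = 1.3 kHz.
83.4 kHz mod fs = 25 kHz.
25 kHz > fs/2 = 14.6 kHz, folds to fs − 25 kHz = 4.2 kHz.
15.6 kHz > fs/2 = 14.6 kHz, folds to fs − 15.6 kHz = 13.6 kHz.
87.1 kHz mod fs = 28.7 kHz.
28.7 kHz > fs/2 = 14.6 kHz, folds to fs − 28.7 kHz = 0.5 kHz.
Distinct values: {0.3 kHz, 0.5 kHz, 1.3 kHz, 4.2 kHz, 13.6 kHz}.

0.3 kHz, 0.5 kHz, 1.3 kHz, 4.2 kHz, 13.6 kHz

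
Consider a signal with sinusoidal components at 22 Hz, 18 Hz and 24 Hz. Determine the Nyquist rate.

48 Hz

Highest-frequency component: 24 Hz.
Nyquist rate = 2 × 24 Hz = 48 Hz.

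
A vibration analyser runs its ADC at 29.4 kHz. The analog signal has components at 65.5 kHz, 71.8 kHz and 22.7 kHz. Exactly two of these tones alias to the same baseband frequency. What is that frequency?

6.7 kHz

fs/2 = 14.7 kHz.
65.5 kHz mod fs = 6.7 kHz.
6.7 kHz ≤ fs/2 = 14.7 kHz, appears at 6.7 kHz.
71.8 kHz mod fs = 13 kHz.
13 kHz ≤ fs/2 = 14.7 kHz, appears at 13 kHz.
22.7 kHz > fs/2 = 14.7 kHz, folds to fs − 22.7 kHz = 6.7 kHz.
22.7 kHz and 65.5 kHz both map to 6.7 kHz.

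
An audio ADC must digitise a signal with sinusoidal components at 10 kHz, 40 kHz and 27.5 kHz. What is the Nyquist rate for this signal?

Highest-frequency component: 40 kHz.
Nyquist rate = 2 × 40 kHz = 80 kHz.

80 kHz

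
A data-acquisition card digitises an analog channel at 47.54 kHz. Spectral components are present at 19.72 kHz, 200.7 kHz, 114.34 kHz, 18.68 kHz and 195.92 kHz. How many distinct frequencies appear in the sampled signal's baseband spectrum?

fs/2 = 23.77 kHz.
19.72 kHz ≤ fs/2 = 23.77 kHz, passes unchanged.
200.7 kHz mod fs = 10.54 kHz.
10.54 kHz ≤ fs/2 = 23.77 kHz, appears at 10.54 kHz.
114.34 kHz mod fs = 19.26 kHz.
19.26 kHz ≤ fs/2 = 23.77 kHz, appears at 19.26 kHz.
18.68 kHz ≤ fs/2 = 23.77 kHz, passes unchanged.
195.92 kHz mod fs = 5.76 kHz.
5.76 kHz ≤ fs/2 = 23.77 kHz, appears at 5.76 kHz.
Distinct values: {5.76 kHz, 10.54 kHz, 18.68 kHz, 19.26 kHz, 19.72 kHz} → 5.

5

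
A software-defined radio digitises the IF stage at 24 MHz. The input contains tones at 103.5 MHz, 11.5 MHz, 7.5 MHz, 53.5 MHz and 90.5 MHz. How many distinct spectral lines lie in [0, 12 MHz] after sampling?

3

fs/2 = 12 MHz.
103.5 MHz mod fs = 7.5 MHz.
7.5 MHz ≤ fs/2 = 12 MHz, appears at 7.5 MHz.
11.5 MHz ≤ fs/2 = 12 MHz, passes unchanged.
7.5 MHz ≤ fs/2 = 12 MHz, passes unchanged.
53.5 MHz mod fs = 5.5 MHz.
5.5 MHz ≤ fs/2 = 12 MHz, appears at 5.5 MHz.
90.5 MHz mod fs = 18.5 MHz.
18.5 MHz > fs/2 = 12 MHz, folds to fs − 18.5 MHz = 5.5 MHz.
Distinct values: {5.5 MHz, 7.5 MHz, 11.5 MHz} → 3.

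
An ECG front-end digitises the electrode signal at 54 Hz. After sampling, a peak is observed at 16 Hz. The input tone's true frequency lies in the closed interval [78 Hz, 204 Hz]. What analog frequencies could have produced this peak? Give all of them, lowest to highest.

Frequencies that alias to 16 Hz are k·fs ± 16 Hz for integer k ≥ 0.
k=0: 16 Hz.
k=1: 38 Hz, 70 Hz.
k=2: 92 Hz, 124 Hz.
k=3: 146 Hz, 178 Hz.
k=4: 200 Hz, 232 Hz.
k=5: 254 Hz, 286 Hz.
Within [78 Hz, 204 Hz]: 92 Hz, 124 Hz, 146 Hz, 178 Hz, 200 Hz.

92 Hz, 124 Hz, 146 Hz, 178 Hz, 200 Hz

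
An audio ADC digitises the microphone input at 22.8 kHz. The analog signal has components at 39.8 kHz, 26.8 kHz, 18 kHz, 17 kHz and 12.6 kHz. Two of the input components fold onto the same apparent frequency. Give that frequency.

fs/2 = 11.4 kHz.
39.8 kHz mod fs = 17 kHz.
17 kHz > fs/2 = 11.4 kHz, folds to fs − 17 kHz = 5.8 kHz.
26.8 kHz mod fs = 4 kHz.
4 kHz ≤ fs/2 = 11.4 kHz, appears at 4 kHz.
18 kHz > fs/2 = 11.4 kHz, folds to fs − 18 kHz = 4.8 kHz.
17 kHz > fs/2 = 11.4 kHz, folds to fs − 17 kHz = 5.8 kHz.
12.6 kHz > fs/2 = 11.4 kHz, folds to fs − 12.6 kHz = 10.2 kHz.
17 kHz and 39.8 kHz both map to 5.8 kHz.

5.8 kHz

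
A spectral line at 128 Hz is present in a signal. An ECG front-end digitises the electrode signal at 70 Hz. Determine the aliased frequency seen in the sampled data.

12 Hz

128 Hz mod fs = 58 Hz.
58 Hz > fs/2 = 35 Hz, folds to fs − 58 Hz = 12 Hz.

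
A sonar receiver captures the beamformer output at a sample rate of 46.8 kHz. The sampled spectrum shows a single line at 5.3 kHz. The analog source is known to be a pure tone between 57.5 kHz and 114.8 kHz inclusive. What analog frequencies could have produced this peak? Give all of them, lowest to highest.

88.3 kHz, 98.9 kHz

Frequencies that alias to 5.3 kHz are k·fs ± 5.3 kHz for integer k ≥ 0.
k=0: 5.3 kHz.
k=1: 41.5 kHz, 52.1 kHz.
k=2: 88.3 kHz, 98.9 kHz.
k=3: 135.1 kHz, 145.7 kHz.
Within [57.5 kHz, 114.8 kHz]: 88.3 kHz, 98.9 kHz.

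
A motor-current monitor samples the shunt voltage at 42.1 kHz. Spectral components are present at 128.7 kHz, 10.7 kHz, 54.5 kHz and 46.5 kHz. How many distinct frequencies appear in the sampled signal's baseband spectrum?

4

fs/2 = 21.05 kHz.
128.7 kHz mod fs = 2.4 kHz.
2.4 kHz ≤ fs/2 = 21.05 kHz, appears at 2.4 kHz.
10.7 kHz ≤ fs/2 = 21.05 kHz, passes unchanged.
54.5 kHz mod fs = 12.4 kHz.
12.4 kHz ≤ fs/2 = 21.05 kHz, appears at 12.4 kHz.
46.5 kHz mod fs = 4.4 kHz.
4.4 kHz ≤ fs/2 = 21.05 kHz, appears at 4.4 kHz.
Distinct values: {2.4 kHz, 4.4 kHz, 10.7 kHz, 12.4 kHz} → 4.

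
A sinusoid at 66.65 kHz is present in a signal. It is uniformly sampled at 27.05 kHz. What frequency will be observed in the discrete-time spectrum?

66.65 kHz mod fs = 12.55 kHz.
12.55 kHz ≤ fs/2 = 13.525 kHz, appears at 12.55 kHz.

12.55 kHz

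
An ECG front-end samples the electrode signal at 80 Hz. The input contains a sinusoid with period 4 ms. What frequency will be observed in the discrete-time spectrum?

10 Hz

T = 4 ms → f = 1/T = 250 Hz.
250 Hz mod fs = 10 Hz.
10 Hz ≤ fs/2 = 40 Hz, appears at 10 Hz.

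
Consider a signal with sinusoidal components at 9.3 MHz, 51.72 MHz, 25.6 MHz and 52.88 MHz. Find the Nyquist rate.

Highest-frequency component: 52.88 MHz.
Nyquist rate = 2 × 52.88 MHz = 105.76 MHz.

105.76 MHz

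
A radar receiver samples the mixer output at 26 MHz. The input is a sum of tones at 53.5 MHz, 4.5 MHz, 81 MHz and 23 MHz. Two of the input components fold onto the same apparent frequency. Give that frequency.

3 MHz

fs/2 = 13 MHz.
53.5 MHz mod fs = 1.5 MHz.
1.5 MHz ≤ fs/2 = 13 MHz, appears at 1.5 MHz.
4.5 MHz ≤ fs/2 = 13 MHz, passes unchanged.
81 MHz mod fs = 3 MHz.
3 MHz ≤ fs/2 = 13 MHz, appears at 3 MHz.
23 MHz > fs/2 = 13 MHz, folds to fs − 23 MHz = 3 MHz.
23 MHz and 81 MHz both map to 3 MHz.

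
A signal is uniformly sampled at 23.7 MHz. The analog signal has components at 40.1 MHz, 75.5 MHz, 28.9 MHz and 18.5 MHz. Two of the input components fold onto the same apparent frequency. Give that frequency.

5.2 MHz

fs/2 = 11.85 MHz.
40.1 MHz mod fs = 16.4 MHz.
16.4 MHz > fs/2 = 11.85 MHz, folds to fs − 16.4 MHz = 7.3 MHz.
75.5 MHz mod fs = 4.4 MHz.
4.4 MHz ≤ fs/2 = 11.85 MHz, appears at 4.4 MHz.
28.9 MHz mod fs = 5.2 MHz.
5.2 MHz ≤ fs/2 = 11.85 MHz, appears at 5.2 MHz.
18.5 MHz > fs/2 = 11.85 MHz, folds to fs − 18.5 MHz = 5.2 MHz.
18.5 MHz and 28.9 MHz both map to 5.2 MHz.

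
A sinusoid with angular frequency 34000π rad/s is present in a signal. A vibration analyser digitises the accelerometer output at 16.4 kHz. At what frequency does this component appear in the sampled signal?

0.6 kHz

ω = 34000π rad/s → f = ω/(2π) = 17000 Hz = 17 kHz.
17 kHz mod fs = 0.6 kHz.
0.6 kHz ≤ fs/2 = 8.2 kHz, appears at 0.6 kHz.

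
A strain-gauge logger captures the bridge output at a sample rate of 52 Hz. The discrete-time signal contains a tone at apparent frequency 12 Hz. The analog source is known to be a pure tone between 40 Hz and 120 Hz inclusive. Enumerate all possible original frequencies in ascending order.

Frequencies that alias to 12 Hz are k·fs ± 12 Hz for integer k ≥ 0.
k=0: 12 Hz.
k=1: 40 Hz, 64 Hz.
k=2: 92 Hz, 116 Hz.
k=3: 144 Hz, 168 Hz.
Within [40 Hz, 120 Hz]: 40 Hz, 64 Hz, 92 Hz, 116 Hz.

40 Hz, 64 Hz, 92 Hz, 116 Hz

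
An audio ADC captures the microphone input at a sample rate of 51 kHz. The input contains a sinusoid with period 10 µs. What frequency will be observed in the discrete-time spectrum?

T = 10 µs → f = 1/T = 100 kHz.
100 kHz mod fs = 49 kHz.
49 kHz > fs/2 = 25.5 kHz, folds to fs − 49 kHz = 2 kHz.

2 kHz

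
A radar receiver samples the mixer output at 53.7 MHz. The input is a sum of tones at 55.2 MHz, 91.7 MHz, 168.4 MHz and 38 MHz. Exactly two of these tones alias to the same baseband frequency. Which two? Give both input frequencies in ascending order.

38 MHz, 91.7 MHz

fs/2 = 26.85 MHz.
55.2 MHz mod fs = 1.5 MHz.
1.5 MHz ≤ fs/2 = 26.85 MHz, appears at 1.5 MHz.
91.7 MHz mod fs = 38 MHz.
38 MHz > fs/2 = 26.85 MHz, folds to fs − 38 MHz = 15.7 MHz.
168.4 MHz mod fs = 7.3 MHz.
7.3 MHz ≤ fs/2 = 26.85 MHz, appears at 7.3 MHz.
38 MHz > fs/2 = 26.85 MHz, folds to fs − 38 MHz = 15.7 MHz.
38 MHz and 91.7 MHz both map to 15.7 MHz.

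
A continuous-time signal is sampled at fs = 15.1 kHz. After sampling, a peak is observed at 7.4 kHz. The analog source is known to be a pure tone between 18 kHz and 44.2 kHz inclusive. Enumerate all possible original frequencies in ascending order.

22.5 kHz, 22.8 kHz, 37.6 kHz, 37.9 kHz

Frequencies that alias to 7.4 kHz are k·fs ± 7.4 kHz for integer k ≥ 0.
k=0: 7.4 kHz.
k=1: 7.7 kHz, 22.5 kHz.
k=2: 22.8 kHz, 37.6 kHz.
k=3: 37.9 kHz, 52.7 kHz.
k=4: 53 kHz, 67.8 kHz.
Within [18 kHz, 44.2 kHz]: 22.5 kHz, 22.8 kHz, 37.6 kHz, 37.9 kHz.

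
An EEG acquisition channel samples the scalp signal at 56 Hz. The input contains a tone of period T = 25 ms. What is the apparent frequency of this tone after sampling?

T = 25 ms → f = 1/T = 40 Hz.
40 Hz > fs/2 = 28 Hz, folds to fs − 40 Hz = 16 Hz.

16 Hz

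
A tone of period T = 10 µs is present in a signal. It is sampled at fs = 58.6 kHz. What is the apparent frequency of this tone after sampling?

17.2 kHz

T = 10 µs → f = 1/T = 100 kHz.
100 kHz mod fs = 41.4 kHz.
41.4 kHz > fs/2 = 29.3 kHz, folds to fs − 41.4 kHz = 17.2 kHz.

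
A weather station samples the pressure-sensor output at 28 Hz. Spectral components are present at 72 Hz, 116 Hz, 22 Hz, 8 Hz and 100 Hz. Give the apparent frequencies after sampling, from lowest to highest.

fs/2 = 14 Hz.
72 Hz mod fs = 16 Hz.
16 Hz > fs/2 = 14 Hz, folds to fs − 16 Hz = 12 Hz.
116 Hz mod fs = 4 Hz.
4 Hz ≤ fs/2 = 14 Hz, appears at 4 Hz.
22 Hz > fs/2 = 14 Hz, folds to fs − 22 Hz = 6 Hz.
8 Hz ≤ fs/2 = 14 Hz, passes unchanged.
100 Hz mod fs = 16 Hz.
16 Hz > fs/2 = 14 Hz, folds to fs − 16 Hz = 12 Hz.
Distinct values: {4 Hz, 6 Hz, 8 Hz, 12 Hz}.

4 Hz, 6 Hz, 8 Hz, 12 Hz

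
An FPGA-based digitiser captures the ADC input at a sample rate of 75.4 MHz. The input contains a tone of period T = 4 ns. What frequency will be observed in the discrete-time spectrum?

T = 4 ns → f = 1/T = 250 MHz.
250 MHz mod fs = 23.8 MHz.
23.8 MHz ≤ fs/2 = 37.7 MHz, appears at 23.8 MHz.

23.8 MHz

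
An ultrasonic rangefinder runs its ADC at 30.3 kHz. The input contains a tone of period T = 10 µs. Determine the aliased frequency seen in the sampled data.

9.1 kHz

T = 10 µs → f = 1/T = 100 kHz.
100 kHz mod fs = 9.1 kHz.
9.1 kHz ≤ fs/2 = 15.15 kHz, appears at 9.1 kHz.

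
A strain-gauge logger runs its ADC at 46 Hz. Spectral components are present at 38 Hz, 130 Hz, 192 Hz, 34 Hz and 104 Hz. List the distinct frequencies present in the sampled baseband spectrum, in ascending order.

8 Hz, 12 Hz

fs/2 = 23 Hz.
38 Hz > fs/2 = 23 Hz, folds to fs − 38 Hz = 8 Hz.
130 Hz mod fs = 38 Hz.
38 Hz > fs/2 = 23 Hz, folds to fs − 38 Hz = 8 Hz.
192 Hz mod fs = 8 Hz.
8 Hz ≤ fs/2 = 23 Hz, appears at 8 Hz.
34 Hz > fs/2 = 23 Hz, folds to fs − 34 Hz = 12 Hz.
104 Hz mod fs = 12 Hz.
12 Hz ≤ fs/2 = 23 Hz, appears at 12 Hz.
Distinct values: {8 Hz, 12 Hz}.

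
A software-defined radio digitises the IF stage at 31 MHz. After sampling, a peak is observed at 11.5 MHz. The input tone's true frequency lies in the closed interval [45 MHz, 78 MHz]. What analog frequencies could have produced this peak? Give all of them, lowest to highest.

Frequencies that alias to 11.5 MHz are k·fs ± 11.5 MHz for integer k ≥ 0.
k=0: 11.5 MHz.
k=1: 19.5 MHz, 42.5 MHz.
k=2: 50.5 MHz, 73.5 MHz.
k=3: 81.5 MHz, 104.5 MHz.
Within [45 MHz, 78 MHz]: 50.5 MHz, 73.5 MHz.

50.5 MHz, 73.5 MHz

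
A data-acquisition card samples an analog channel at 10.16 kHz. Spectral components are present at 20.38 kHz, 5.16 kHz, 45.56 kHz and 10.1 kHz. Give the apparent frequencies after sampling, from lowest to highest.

fs/2 = 5.08 kHz.
20.38 kHz mod fs = 0.06 kHz.
0.06 kHz ≤ fs/2 = 5.08 kHz, appears at 0.06 kHz.
5.16 kHz > fs/2 = 5.08 kHz, folds to fs − 5.16 kHz = 5 kHz.
45.56 kHz mod fs = 4.92 kHz.
4.92 kHz ≤ fs/2 = 5.08 kHz, appears at 4.92 kHz.
10.1 kHz > fs/2 = 5.08 kHz, folds to fs − 10.1 kHz = 0.06 kHz.
Distinct values: {0.06 kHz, 4.92 kHz, 5 kHz}.

0.06 kHz, 4.92 kHz, 5 kHz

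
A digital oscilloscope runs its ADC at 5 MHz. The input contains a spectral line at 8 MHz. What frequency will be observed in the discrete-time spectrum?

2 MHz

8 MHz mod fs = 3 MHz.
3 MHz > fs/2 = 2.5 MHz, folds to fs − 3 MHz = 2 MHz.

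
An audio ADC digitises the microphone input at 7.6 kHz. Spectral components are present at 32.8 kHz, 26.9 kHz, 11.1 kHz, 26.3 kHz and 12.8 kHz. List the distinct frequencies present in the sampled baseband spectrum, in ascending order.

fs/2 = 3.8 kHz.
32.8 kHz mod fs = 2.4 kHz.
2.4 kHz ≤ fs/2 = 3.8 kHz, appears at 2.4 kHz.
26.9 kHz mod fs = 4.1 kHz.
4.1 kHz > fs/2 = 3.8 kHz, folds to fs − 4.1 kHz = 3.5 kHz.
11.1 kHz mod fs = 3.5 kHz.
3.5 kHz ≤ fs/2 = 3.8 kHz, appears at 3.5 kHz.
26.3 kHz mod fs = 3.5 kHz.
3.5 kHz ≤ fs/2 = 3.8 kHz, appears at 3.5 kHz.
12.8 kHz mod fs = 5.2 kHz.
5.2 kHz > fs/2 = 3.8 kHz, folds to fs − 5.2 kHz = 2.4 kHz.
Distinct values: {2.4 kHz, 3.5 kHz}.

2.4 kHz, 3.5 kHz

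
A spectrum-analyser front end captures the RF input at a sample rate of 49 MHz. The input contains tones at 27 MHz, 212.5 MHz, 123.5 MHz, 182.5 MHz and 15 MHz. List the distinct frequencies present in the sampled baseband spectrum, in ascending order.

fs/2 = 24.5 MHz.
27 MHz > fs/2 = 24.5 MHz, folds to fs − 27 MHz = 22 MHz.
212.5 MHz mod fs = 16.5 MHz.
16.5 MHz ≤ fs/2 = 24.5 MHz, appears at 16.5 MHz.
123.5 MHz mod fs = 25.5 MHz.
25.5 MHz > fs/2 = 24.5 MHz, folds to fs − 25.5 MHz = 23.5 MHz.
182.5 MHz mod fs = 35.5 MHz.
35.5 MHz > fs/2 = 24.5 MHz, folds to fs − 35.5 MHz = 13.5 MHz.
15 MHz ≤ fs/2 = 24.5 MHz, passes unchanged.
Distinct values: {13.5 MHz, 15 MHz, 16.5 MHz, 22 MHz, 23.5 MHz}.

13.5 MHz, 15 MHz, 16.5 MHz, 22 MHz, 23.5 MHz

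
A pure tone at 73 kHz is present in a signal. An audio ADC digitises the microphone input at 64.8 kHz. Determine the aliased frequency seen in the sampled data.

73 kHz mod fs = 8.2 kHz.
8.2 kHz ≤ fs/2 = 32.4 kHz, appears at 8.2 kHz.

8.2 kHz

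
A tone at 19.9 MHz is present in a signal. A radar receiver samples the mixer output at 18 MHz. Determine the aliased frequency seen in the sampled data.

1.9 MHz

19.9 MHz mod fs = 1.9 MHz.
1.9 MHz ≤ fs/2 = 9 MHz, appears at 1.9 MHz.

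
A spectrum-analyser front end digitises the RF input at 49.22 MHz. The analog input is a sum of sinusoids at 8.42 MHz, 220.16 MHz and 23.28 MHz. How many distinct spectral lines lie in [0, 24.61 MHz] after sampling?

fs/2 = 24.61 MHz.
8.42 MHz ≤ fs/2 = 24.61 MHz, passes unchanged.
220.16 MHz mod fs = 23.28 MHz.
23.28 MHz ≤ fs/2 = 24.61 MHz, appears at 23.28 MHz.
23.28 MHz ≤ fs/2 = 24.61 MHz, passes unchanged.
Distinct values: {8.42 MHz, 23.28 MHz} → 2.

2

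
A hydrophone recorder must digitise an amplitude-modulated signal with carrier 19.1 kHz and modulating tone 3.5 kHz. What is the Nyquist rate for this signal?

45.2 kHz

AM sidebands sit at fc ± fm = 15.6 kHz and 22.6 kHz.
Highest-frequency component: 22.6 kHz.
Nyquist rate = 2 × 22.6 kHz = 45.2 kHz.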